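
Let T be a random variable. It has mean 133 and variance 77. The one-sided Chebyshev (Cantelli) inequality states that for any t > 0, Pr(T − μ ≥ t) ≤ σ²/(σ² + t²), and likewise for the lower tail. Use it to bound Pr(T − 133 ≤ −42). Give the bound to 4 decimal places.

0.0418

Here σ² = 77 and t = 42, so σ² + t² = 1841.
Cantelli's bound: 77/1841 = 0.0418.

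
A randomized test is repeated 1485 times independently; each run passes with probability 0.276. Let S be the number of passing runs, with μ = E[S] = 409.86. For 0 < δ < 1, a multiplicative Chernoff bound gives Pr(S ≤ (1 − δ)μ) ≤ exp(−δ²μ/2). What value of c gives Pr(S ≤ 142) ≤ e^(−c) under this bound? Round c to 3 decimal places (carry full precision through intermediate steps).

87.529

Write 142 = (1 − δ)μ, so δ = 1 − 142/409.86 = 0.6535402…
Then the exponent is δ²μ/2 = (μ − 142)²/(2μ) = 87.528643.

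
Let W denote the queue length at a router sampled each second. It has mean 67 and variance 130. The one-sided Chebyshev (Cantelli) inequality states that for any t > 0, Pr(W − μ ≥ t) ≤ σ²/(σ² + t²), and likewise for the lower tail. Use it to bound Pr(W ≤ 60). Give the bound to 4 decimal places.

0.7263

Here σ² = 130 and t = 7, so σ² + t² = 179.
Cantelli's bound: 130/179 = 0.7263.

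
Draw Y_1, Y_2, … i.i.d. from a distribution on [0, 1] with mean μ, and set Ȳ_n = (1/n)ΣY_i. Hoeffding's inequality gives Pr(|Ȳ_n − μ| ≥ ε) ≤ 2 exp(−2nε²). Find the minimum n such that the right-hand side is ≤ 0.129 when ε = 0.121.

Require 2·exp(−2nε²) ≤ 0.129, i.e. 2nε² ≥ ln(2/0.129) = 2.741090.
So n ≥ 2.741090 / (2·0.121²) = 93.610.
The smallest integer n is 94.

94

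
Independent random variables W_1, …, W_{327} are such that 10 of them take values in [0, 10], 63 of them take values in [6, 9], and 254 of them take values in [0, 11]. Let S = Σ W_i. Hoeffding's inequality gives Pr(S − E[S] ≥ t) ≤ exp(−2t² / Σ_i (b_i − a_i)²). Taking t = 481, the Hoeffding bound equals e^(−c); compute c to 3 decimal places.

Σ(b_i − a_i)² = 10·10² + 63·3² + 254·11² = 32301.
c = 2t² / 32301 = 2·481² / 32301 = 14.3253.

14.325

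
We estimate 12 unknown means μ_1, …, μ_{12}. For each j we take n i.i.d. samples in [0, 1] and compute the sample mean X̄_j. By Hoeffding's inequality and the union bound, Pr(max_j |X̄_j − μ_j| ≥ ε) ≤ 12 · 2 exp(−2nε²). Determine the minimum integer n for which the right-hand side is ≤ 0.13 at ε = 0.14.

134

Need 2·12·exp(−2nε²) ≤ 0.13, i.e. exp(−2nε²) ≤ 0.13/24.
So 2nε² ≥ ln(24/0.13) = 5.218275.
Hence n ≥ 5.218275/(2·0.14²) = 133.119.
The smallest integer n is 134.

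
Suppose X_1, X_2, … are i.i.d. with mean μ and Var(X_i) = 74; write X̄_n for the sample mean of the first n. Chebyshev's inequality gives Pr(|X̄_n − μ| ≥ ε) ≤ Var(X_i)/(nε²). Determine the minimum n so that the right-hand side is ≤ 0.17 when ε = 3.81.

Require 74/(n·3.81²) ≤ 0.17, i.e. n ≥ 74/(0.17·3.81²) = 29.987.
The smallest integer n is 30.

30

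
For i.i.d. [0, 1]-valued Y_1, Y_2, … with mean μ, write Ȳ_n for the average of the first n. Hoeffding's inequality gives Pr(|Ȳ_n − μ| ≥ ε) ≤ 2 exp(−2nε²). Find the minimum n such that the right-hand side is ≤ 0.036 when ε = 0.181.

62

Require 2·exp(−2nε²) ≤ 0.036, i.e. 2nε² ≥ ln(2/0.036) = 4.017384.
So n ≥ 4.017384 / (2·0.181²) = 61.314.
The smallest integer n is 62.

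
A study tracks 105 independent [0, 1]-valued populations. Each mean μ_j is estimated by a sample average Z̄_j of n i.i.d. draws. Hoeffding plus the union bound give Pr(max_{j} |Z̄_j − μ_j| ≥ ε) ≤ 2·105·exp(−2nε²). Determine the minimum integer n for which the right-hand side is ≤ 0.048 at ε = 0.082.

Need 2·105·exp(−2nε²) ≤ 0.048, i.e. exp(−2nε²) ≤ 0.048/210.
So 2nε² ≥ ln(210/0.048) = 8.383662.
Hence n ≥ 8.383662/(2·0.082²) = 623.413.
The smallest integer n is 624.

624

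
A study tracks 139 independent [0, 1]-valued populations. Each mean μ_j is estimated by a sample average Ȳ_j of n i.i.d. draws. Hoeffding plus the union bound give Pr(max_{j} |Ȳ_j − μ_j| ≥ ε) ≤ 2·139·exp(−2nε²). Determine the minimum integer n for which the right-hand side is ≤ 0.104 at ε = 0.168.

Need 2·139·exp(−2nε²) ≤ 0.104, i.e. exp(−2nε²) ≤ 0.104/278.
So 2nε² ≥ ln(278/0.104) = 7.890985.
Hence n ≥ 7.890985/(2·0.168²) = 139.792.
The smallest integer n is 140.

140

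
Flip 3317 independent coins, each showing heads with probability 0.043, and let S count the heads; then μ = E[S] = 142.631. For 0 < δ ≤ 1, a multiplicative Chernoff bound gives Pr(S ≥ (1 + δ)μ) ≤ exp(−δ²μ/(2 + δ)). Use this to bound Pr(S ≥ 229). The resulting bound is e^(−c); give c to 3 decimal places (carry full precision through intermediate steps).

Write 229 = (1 + δ)μ, so δ = 229/142.631 − 1 = 0.6055416…
Then the exponent is δ²μ/(2 + δ) = (229 − μ)² / (μ·(2 + δ)) = 20.072610.

20.073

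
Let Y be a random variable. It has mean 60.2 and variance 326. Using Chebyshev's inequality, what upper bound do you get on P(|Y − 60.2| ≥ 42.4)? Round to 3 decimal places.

0.181

Chebyshev: P(|Y − μ| ≥ t) ≤ Var(Y)/t².
Bound = 326 / 1797.76 = 0.1813.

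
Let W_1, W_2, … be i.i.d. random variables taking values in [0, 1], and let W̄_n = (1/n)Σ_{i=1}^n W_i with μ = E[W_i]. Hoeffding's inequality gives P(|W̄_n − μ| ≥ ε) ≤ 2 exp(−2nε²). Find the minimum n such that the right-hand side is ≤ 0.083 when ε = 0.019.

Require 2·exp(−2nε²) ≤ 0.083, i.e. 2nε² ≥ ln(2/0.083) = 3.182062.
So n ≥ 3.182062 / (2·0.019²) = 4407.288.
The smallest integer n is 4408.

4408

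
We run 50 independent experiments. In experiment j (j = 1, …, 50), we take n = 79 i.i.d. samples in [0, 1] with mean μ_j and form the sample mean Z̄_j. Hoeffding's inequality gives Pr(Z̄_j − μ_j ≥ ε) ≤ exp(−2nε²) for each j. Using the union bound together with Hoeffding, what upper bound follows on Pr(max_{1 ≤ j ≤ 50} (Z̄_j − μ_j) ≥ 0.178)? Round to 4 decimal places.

0.3349

Per-experiment Hoeffding bound: exp(−2·79·0.178²) = exp(−5.00607) = 0.0066972.
Union bound over 50 events: 50·0.0066972 = 0.33486.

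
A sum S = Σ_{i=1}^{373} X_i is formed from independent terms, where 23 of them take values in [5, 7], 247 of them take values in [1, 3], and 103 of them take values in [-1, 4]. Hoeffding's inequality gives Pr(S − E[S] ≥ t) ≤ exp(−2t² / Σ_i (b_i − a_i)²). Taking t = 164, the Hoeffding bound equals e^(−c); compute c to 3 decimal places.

Σ(b_i − a_i)² = 23·2² + 247·2² + 103·5² = 3655.
c = 2t² / 3655 = 2·164² / 3655 = 14.7174.

14.717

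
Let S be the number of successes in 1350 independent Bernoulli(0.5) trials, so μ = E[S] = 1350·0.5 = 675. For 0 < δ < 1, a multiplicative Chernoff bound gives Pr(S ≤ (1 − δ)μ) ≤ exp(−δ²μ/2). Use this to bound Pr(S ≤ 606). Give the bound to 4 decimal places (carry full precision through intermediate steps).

0.0294

Write 606 = (1 − δ)μ, so δ = 1 − 606/675 = 0.1022222…
Then the exponent is δ²μ/2 = (μ − 606)²/(2μ) = 3.526667.
Bound = exp(−3.526667) = 0.02940.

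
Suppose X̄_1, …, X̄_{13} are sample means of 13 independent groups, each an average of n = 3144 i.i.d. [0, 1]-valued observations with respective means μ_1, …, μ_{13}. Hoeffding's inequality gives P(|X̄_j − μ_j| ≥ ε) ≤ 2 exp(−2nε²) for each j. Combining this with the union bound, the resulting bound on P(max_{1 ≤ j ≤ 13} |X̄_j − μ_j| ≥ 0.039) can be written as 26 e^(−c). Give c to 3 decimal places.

9.564

Union bound over the 13 events: P(max_{1 ≤ j ≤ 13} |X̄_j − μ_j| ≥ 0.039) ≤ 13·2·exp(−2nε²) = 26 exp(−2·3144·0.039²).
So c = 2·3144·0.039² = 9.5640.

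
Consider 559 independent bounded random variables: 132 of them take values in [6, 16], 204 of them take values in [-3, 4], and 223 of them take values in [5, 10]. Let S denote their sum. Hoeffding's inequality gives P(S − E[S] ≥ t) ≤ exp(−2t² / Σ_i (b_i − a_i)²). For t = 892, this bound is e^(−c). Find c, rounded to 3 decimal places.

55.310

Σ(b_i − a_i)² = 132·10² + 204·7² + 223·5² = 28771.
c = 2t² / 28771 = 2·892² / 28771 = 55.3101.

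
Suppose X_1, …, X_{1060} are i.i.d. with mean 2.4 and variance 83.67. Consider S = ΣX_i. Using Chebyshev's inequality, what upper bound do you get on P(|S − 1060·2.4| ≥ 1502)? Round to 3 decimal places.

0.039

Var(S) = n·Var(X_i) = 1060·83.67 = 88690.2.
Chebyshev: P(|S − 1060·2.4| ≥ 1502) ≤ Var(S)/1502² = 88690.2/2256004 = 0.0393.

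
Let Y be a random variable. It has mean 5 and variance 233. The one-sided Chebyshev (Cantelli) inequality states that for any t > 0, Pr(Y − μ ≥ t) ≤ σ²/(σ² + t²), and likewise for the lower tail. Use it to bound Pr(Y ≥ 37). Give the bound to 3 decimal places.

Here σ² = 233 and t = 32, so σ² + t² = 1257.
Cantelli's bound: 233/1257 = 0.1854.

0.185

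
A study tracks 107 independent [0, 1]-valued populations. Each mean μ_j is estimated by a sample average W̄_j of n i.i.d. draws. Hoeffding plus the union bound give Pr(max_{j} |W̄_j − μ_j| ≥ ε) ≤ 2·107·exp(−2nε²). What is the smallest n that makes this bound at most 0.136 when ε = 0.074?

Need 2·107·exp(−2nε²) ≤ 0.136, i.e. exp(−2nε²) ≤ 0.136/214.
So 2nε² ≥ ln(214/0.136) = 7.361076.
Hence n ≥ 7.361076/(2·0.074²) = 672.122.
The smallest integer n is 673.

673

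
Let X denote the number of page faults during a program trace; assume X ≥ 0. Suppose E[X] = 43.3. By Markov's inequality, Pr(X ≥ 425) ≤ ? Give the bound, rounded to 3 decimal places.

Markov's inequality: for a non-negative random variable, Pr(X ≥ a) ≤ E[X]/a.
Here E[X] = 43.3 and a = 425, so the bound is 43.3/425 = 0.1019.

0.102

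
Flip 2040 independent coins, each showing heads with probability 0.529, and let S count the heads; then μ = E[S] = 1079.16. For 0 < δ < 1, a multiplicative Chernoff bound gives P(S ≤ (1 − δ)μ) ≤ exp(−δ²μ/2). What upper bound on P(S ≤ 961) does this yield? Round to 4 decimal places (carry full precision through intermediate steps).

0.0016

Write 961 = (1 − δ)μ, so δ = 1 − 961/1079.16 = 0.1094926…
Then the exponent is δ²μ/2 = (μ − 961)²/(2μ) = 6.468821.
Bound = exp(−6.468821) = 0.00155.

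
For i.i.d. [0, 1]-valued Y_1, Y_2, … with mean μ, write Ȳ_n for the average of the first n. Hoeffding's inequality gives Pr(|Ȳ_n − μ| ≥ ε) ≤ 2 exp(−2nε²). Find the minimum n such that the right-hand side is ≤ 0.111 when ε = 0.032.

Require 2·exp(−2nε²) ≤ 0.111, i.e. 2nε² ≥ ln(2/0.111) = 2.891372.
So n ≥ 2.891372 / (2·0.032²) = 1411.803.
The smallest integer n is 1412.

1412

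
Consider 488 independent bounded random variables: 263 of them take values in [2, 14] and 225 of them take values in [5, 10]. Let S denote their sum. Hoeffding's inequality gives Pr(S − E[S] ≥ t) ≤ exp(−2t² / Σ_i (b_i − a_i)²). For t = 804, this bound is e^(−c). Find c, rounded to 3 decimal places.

29.722

Σ(b_i − a_i)² = 263·12² + 225·5² = 43497.
c = 2t² / 43497 = 2·804² / 43497 = 29.7223.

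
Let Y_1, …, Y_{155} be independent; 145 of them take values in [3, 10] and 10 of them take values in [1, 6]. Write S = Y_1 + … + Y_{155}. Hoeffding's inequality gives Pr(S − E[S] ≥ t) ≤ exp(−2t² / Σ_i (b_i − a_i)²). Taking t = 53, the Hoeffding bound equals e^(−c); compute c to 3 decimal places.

Σ(b_i − a_i)² = 145·7² + 10·5² = 7355.
c = 2t² / 7355 = 2·53² / 7355 = 0.7638.

0.764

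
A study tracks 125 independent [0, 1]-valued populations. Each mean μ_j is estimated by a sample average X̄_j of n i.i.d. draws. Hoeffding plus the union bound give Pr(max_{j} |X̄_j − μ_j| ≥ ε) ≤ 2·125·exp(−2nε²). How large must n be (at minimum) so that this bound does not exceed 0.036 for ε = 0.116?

329

Need 2·125·exp(−2nε²) ≤ 0.036, i.e. exp(−2nε²) ≤ 0.036/250.
So 2nε² ≥ ln(250/0.036) = 8.845697.
Hence n ≥ 8.845697/(2·0.116²) = 328.690.
The smallest integer n is 329.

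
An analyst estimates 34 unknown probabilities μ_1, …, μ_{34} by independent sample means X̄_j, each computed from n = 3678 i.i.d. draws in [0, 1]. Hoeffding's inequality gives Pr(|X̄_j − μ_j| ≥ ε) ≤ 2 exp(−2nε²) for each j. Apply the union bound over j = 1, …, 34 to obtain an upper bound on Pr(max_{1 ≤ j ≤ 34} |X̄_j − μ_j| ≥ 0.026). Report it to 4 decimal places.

Per-experiment Hoeffding bound: 2·exp(−2·3678·0.026²) = 2·exp(−4.97266) = 0.013849.
Union bound over 34 events: 34·0.013849 = 0.47088.

0.4709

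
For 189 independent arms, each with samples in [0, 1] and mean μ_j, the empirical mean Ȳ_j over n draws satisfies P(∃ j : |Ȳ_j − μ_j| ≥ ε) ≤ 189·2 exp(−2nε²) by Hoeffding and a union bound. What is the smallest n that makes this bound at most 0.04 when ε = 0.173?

Need 2·189·exp(−2nε²) ≤ 0.04, i.e. exp(−2nε²) ≤ 0.04/378.
So 2nε² ≥ ln(378/0.04) = 9.153770.
Hence n ≥ 9.153770/(2·0.173²) = 152.925.
The smallest integer n is 153.

153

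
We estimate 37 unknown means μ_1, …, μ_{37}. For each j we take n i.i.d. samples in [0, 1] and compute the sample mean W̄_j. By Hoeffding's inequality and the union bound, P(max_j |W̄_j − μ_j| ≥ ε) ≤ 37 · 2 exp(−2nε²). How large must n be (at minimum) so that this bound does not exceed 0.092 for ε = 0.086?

453

Need 2·37·exp(−2nε²) ≤ 0.092, i.e. exp(−2nε²) ≤ 0.092/74.
So 2nε² ≥ ln(74/0.092) = 6.690032.
Hence n ≥ 6.690032/(2·0.086²) = 452.274.
The smallest integer n is 453.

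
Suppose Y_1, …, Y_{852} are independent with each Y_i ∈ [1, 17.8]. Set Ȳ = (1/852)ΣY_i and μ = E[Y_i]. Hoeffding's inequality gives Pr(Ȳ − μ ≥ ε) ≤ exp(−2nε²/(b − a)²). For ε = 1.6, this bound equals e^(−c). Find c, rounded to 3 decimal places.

15.456

c = 2nε²/(b − a)² = 2·852·1.6² / 16.8² = 15.4558.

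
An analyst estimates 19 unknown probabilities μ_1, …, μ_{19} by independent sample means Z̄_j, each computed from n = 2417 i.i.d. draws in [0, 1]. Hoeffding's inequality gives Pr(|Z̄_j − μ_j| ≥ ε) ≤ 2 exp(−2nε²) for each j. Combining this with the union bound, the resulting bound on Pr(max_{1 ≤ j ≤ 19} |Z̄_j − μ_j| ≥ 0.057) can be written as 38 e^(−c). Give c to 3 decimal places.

Union bound over the 19 events: Pr(max_{1 ≤ j ≤ 19} |Z̄_j − μ_j| ≥ 0.057) ≤ 19·2·exp(−2nε²) = 38 exp(−2·2417·0.057²).
So c = 2·2417·0.057² = 15.7057.

15.706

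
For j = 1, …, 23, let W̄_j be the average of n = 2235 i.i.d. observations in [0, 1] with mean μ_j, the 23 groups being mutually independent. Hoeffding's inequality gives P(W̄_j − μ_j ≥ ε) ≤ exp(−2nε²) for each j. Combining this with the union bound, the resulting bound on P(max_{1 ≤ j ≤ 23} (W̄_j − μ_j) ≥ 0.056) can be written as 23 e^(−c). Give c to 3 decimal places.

14.018

Union bound over the 23 events: P(max_{1 ≤ j ≤ 23} (W̄_j − μ_j) ≥ 0.056) ≤ 23·exp(−2nε²) = 23 exp(−2·2235·0.056²).
So c = 2·2235·0.056² = 14.0179.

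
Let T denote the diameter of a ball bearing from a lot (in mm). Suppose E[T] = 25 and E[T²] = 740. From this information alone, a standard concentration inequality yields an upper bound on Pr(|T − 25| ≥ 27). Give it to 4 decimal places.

The first two moments determine the variance, so Chebyshev's inequality is the sharpest standard bound available.
Var(T) = E[T²] − (E[T])² = 740 − 625 = 115.
Chebyshev's inequality: Pr(|T − μ| ≥ t) ≤ Var(T)/t² = 115/729 = 0.1578.

0.1578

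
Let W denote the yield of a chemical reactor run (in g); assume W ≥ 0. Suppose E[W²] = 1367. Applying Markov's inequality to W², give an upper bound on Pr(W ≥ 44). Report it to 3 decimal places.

Since W ≥ 0, the event {W ≥ 44} is the same as {W² ≥ 1936}.
Markov's inequality applied to W² gives Pr(W² ≥ 1936) ≤ E[W²]/1936 = 1367/1936 = 0.7061.

0.706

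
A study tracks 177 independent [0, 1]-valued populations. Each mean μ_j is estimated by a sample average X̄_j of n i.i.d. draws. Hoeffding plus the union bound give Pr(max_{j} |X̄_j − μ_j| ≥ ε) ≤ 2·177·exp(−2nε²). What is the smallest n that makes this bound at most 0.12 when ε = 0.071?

Need 2·177·exp(−2nε²) ≤ 0.12, i.e. exp(−2nε²) ≤ 0.12/354.
So 2nε² ≥ ln(354/0.12) = 7.989560.
Hence n ≥ 7.989560/(2·0.071²) = 792.458.
The smallest integer n is 793.

793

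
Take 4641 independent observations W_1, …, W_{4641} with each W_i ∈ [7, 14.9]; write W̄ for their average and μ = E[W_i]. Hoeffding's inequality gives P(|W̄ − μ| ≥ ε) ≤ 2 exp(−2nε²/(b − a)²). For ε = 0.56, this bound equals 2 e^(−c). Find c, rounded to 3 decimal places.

c = 2nε²/(b − a)² = 2·4641·0.56² / 7.9² = 46.6405.

46.641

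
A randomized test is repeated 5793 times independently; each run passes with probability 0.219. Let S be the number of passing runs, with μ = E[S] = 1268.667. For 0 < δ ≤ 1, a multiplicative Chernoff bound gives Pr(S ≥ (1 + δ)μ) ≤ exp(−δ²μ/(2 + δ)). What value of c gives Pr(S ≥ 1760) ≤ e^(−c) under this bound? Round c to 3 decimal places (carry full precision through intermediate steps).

79.708

Write 1760 = (1 + δ)μ, so δ = 1760/1268.667 − 1 = 0.3872829…
Then the exponent is δ²μ/(2 + δ) = (1760 − μ)² / (μ·(2 + δ)) = 79.707712.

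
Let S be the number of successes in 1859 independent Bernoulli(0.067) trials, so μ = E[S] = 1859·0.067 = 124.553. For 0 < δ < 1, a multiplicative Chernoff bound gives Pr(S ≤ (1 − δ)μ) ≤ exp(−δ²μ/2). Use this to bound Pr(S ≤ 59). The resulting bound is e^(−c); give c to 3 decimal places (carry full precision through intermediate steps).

Write 59 = (1 − δ)μ, so δ = 1 − 59/124.553 = 0.5263061…
Then the exponent is δ²μ/2 = (μ − 59)²/(2μ) = 17.250471.

17.250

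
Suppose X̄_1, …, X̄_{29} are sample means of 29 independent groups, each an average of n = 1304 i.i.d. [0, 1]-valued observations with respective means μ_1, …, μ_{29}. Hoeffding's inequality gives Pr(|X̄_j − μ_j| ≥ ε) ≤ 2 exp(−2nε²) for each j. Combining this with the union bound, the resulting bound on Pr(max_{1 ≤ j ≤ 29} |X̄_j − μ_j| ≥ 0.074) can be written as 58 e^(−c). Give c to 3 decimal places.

14.281

Union bound over the 29 events: Pr(max_{1 ≤ j ≤ 29} |X̄_j − μ_j| ≥ 0.074) ≤ 29·2·exp(−2nε²) = 58 exp(−2·1304·0.074²).
So c = 2·1304·0.074² = 14.2814.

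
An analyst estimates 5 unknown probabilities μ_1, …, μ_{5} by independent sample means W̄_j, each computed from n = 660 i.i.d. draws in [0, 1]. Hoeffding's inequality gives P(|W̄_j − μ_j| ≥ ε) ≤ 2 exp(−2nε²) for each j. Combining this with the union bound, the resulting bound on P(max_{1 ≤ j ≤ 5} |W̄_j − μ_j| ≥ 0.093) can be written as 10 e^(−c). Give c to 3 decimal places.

11.417

Union bound over the 5 events: P(max_{1 ≤ j ≤ 5} |W̄_j − μ_j| ≥ 0.093) ≤ 5·2·exp(−2nε²) = 10 exp(−2·660·0.093²).
So c = 2·660·0.093² = 11.4167.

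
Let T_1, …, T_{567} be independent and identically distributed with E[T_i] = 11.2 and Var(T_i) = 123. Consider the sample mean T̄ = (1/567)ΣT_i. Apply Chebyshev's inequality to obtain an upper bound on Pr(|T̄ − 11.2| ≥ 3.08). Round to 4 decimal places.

0.0229

Var(T̄) = Var(T_i)/n = 123/567 = 0.21693.
Chebyshev: Pr(|T̄ − 11.2| ≥ 3.08) ≤ Var(T̄)/(3.08)² = 123/(567·3.08²) = 0.0229.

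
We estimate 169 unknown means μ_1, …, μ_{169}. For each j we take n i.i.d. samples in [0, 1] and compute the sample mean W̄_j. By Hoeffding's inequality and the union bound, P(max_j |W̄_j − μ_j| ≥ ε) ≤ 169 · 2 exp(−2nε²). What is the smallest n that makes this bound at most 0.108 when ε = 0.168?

Need 2·169·exp(−2nε²) ≤ 0.108, i.e. exp(−2nε²) ≤ 0.108/338.
So 2nε² ≥ ln(338/0.108) = 8.048670.
Hence n ≥ 8.048670/(2·0.168²) = 142.586.
The smallest integer n is 143.

143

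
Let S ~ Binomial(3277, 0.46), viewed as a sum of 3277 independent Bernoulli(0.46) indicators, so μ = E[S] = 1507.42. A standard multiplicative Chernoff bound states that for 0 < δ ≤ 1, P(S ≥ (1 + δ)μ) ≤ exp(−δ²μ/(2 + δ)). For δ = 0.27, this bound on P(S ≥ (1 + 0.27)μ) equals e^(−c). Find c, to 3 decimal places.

48.410

c = δ²μ/(2 + δ) = 0.27²·1507.42/(2 + 0.27) = 48.4101.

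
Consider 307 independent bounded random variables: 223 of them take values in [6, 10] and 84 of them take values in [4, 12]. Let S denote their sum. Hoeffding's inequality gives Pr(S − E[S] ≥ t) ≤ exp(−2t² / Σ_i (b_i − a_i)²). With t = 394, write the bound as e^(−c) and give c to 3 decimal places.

Σ(b_i − a_i)² = 223·4² + 84·8² = 8944.
c = 2t² / 8944 = 2·394² / 8944 = 34.7129.

34.713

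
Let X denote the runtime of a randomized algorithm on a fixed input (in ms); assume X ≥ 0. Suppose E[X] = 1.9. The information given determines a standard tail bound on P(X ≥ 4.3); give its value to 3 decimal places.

Only the mean of a non-negative variable is known, so Markov's inequality is the applicable tail bound.
Markov's inequality: for a non-negative random variable, P(X ≥ a) ≤ E[X]/a.
Here E[X] = 1.9 and a = 4.3, so the bound is 1.9/4.3 = 0.4419.

0.442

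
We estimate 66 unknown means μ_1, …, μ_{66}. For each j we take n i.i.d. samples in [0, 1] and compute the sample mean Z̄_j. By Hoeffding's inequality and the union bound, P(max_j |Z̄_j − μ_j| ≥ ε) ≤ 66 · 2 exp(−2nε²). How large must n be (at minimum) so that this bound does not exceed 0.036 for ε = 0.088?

530

Need 2·66·exp(−2nε²) ≤ 0.036, i.e. exp(−2nε²) ≤ 0.036/132.
So 2nε² ≥ ln(132/0.036) = 8.207038.
Hence n ≥ 8.207038/(2·0.088²) = 529.897.
The smallest integer n is 530.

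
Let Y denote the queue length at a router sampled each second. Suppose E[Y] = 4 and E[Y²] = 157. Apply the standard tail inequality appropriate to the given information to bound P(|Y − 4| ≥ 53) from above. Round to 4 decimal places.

The first two moments determine the variance, so Chebyshev's inequality is the sharpest standard bound available.
Var(Y) = E[Y²] − (E[Y])² = 157 − 16 = 141.
Chebyshev's inequality: P(|Y − μ| ≥ t) ≤ Var(Y)/t² = 141/2809 = 0.0502.

0.0502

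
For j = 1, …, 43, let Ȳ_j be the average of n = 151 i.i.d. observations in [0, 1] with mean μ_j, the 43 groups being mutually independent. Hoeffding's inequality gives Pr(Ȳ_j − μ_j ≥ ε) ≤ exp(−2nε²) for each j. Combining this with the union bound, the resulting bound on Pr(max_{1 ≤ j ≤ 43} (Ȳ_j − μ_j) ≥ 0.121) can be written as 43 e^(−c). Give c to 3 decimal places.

4.422

Union bound over the 43 events: Pr(max_{1 ≤ j ≤ 43} (Ȳ_j − μ_j) ≥ 0.121) ≤ 43·exp(−2nε²) = 43 exp(−2·151·0.121²).
So c = 2·151·0.121² = 4.4216.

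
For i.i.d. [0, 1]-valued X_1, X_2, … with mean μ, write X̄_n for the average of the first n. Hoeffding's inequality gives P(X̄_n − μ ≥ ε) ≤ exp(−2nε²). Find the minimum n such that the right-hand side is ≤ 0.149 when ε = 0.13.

Require exp(−2nε²) ≤ 0.149, i.e. 2nε² ≥ ln(1/0.149) = 1.903809.
So n ≥ 1.903809 / (2·0.13²) = 56.326.
The smallest integer n is 57.

57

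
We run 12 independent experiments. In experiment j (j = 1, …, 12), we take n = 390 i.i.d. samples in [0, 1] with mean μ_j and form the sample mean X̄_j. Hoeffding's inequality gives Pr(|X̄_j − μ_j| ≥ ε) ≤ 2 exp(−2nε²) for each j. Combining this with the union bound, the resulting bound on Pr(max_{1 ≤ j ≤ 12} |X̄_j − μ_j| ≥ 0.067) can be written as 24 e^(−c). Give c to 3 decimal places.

Union bound over the 12 events: Pr(max_{1 ≤ j ≤ 12} |X̄_j − μ_j| ≥ 0.067) ≤ 12·2·exp(−2nε²) = 24 exp(−2·390·0.067²).
So c = 2·390·0.067² = 3.5014.

3.501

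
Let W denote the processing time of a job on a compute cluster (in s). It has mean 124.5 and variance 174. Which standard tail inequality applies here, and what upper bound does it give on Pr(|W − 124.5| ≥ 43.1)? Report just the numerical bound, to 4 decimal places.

0.0937

Mean and variance are known, so Chebyshev's inequality applies.
Chebyshev: Pr(|W − μ| ≥ t) ≤ Var(W)/t².
Bound = 174 / 1857.61 = 0.0937.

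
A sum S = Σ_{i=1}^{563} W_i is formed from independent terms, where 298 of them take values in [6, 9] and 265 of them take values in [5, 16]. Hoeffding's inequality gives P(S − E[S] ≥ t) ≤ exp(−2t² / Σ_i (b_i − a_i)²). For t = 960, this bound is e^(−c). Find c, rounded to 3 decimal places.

Σ(b_i − a_i)² = 298·3² + 265·11² = 34747.
c = 2t² / 34747 = 2·960² / 34747 = 53.0463.

53.046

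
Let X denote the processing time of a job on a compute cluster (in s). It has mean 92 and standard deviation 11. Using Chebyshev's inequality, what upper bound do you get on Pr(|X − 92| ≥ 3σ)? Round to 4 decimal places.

Chebyshev: Pr(|X − μ| ≥ t) ≤ Var(X)/t².
Var(X) = σ² = 11² = 121.
t = 3·11 = 33.
Bound = 121 / 1089 = 0.1111.

0.1111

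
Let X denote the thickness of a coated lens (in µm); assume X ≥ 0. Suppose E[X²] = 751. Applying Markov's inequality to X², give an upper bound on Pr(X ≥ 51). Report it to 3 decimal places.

0.289

Since X ≥ 0, the event {X ≥ 51} is the same as {X² ≥ 2601}.
Markov's inequality applied to X² gives Pr(X² ≥ 2601) ≤ E[X²]/2601 = 751/2601 = 0.2887.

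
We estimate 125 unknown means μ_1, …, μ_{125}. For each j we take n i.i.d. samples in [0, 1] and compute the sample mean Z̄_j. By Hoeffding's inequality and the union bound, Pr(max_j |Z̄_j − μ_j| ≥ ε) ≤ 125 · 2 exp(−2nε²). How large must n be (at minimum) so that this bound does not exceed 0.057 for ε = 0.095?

465

Need 2·125·exp(−2nε²) ≤ 0.057, i.e. exp(−2nε²) ≤ 0.057/250.
So 2nε² ≥ ln(250/0.057) = 8.386165.
Hence n ≥ 8.386165/(2·0.095²) = 464.607.
The smallest integer n is 465.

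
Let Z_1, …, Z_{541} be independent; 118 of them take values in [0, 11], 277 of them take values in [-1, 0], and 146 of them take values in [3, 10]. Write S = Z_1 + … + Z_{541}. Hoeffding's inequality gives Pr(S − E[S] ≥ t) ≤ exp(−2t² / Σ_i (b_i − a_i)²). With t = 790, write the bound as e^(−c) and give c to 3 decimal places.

57.497

Σ(b_i − a_i)² = 118·11² + 277·1² + 146·7² = 21709.
c = 2t² / 21709 = 2·790² / 21709 = 57.4969.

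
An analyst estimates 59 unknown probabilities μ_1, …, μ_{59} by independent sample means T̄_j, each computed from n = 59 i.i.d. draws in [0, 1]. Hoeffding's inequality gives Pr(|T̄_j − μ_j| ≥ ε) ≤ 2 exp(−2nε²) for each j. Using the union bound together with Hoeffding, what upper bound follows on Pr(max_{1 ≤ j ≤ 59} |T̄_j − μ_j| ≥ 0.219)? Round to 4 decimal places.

0.4112

Per-experiment Hoeffding bound: 2·exp(−2·59·0.219²) = 2·exp(−5.65940) = 0.0069692.
Union bound over 59 events: 59·0.0069692 = 0.41118.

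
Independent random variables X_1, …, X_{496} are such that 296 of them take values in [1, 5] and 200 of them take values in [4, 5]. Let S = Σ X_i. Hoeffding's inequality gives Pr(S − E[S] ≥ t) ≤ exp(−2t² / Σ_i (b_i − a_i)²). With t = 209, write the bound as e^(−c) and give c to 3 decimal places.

17.699

Σ(b_i − a_i)² = 296·4² + 200·1² = 4936.
c = 2t² / 4936 = 2·209² / 4936 = 17.6989.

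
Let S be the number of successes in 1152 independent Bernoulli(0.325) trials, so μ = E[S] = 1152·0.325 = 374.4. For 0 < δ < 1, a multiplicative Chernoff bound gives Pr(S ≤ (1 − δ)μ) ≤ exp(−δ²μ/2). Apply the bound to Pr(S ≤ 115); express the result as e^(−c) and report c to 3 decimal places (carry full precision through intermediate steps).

89.862

Write 115 = (1 − δ)μ, so δ = 1 − 115/374.4 = 0.6928419…
Then the exponent is δ²μ/2 = (μ − 115)²/(2μ) = 89.861592.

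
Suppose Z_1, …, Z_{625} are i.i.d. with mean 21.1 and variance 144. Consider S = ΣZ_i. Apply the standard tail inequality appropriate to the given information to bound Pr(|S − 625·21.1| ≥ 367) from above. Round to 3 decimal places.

0.668

With mean and variance of each term known, Chebyshev's inequality bounds the deviation of the sum (or sample mean).
Var(S) = n·Var(Z_i) = 625·144 = 90000.
Chebyshev: Pr(|S − 625·21.1| ≥ 367) ≤ Var(S)/367² = 90000/134689 = 0.6682.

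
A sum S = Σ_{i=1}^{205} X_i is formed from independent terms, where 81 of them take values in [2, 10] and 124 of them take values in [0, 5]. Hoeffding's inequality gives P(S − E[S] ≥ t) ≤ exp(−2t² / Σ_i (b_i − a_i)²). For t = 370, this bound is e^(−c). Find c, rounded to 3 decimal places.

33.052

Σ(b_i − a_i)² = 81·8² + 124·5² = 8284.
c = 2t² / 8284 = 2·370² / 8284 = 33.0517.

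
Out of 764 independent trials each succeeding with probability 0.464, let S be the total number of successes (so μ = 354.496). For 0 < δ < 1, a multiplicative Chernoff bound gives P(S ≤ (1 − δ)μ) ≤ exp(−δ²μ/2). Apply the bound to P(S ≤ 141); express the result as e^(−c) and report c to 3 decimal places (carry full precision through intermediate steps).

64.289

Write 141 = (1 − δ)μ, so δ = 1 − 141/354.496 = 0.6022522…
Then the exponent is δ²μ/2 = (μ − 141)²/(2μ) = 64.289219.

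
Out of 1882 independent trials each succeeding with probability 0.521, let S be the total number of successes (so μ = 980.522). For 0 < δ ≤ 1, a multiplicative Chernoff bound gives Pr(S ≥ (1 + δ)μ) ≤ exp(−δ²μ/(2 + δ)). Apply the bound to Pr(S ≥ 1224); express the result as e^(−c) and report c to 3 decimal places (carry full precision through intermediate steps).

26.891

Write 1224 = (1 + δ)μ, so δ = 1224/980.522 − 1 = 0.2483147…
Then the exponent is δ²μ/(2 + δ) = (1224 − μ)² / (μ·(2 + δ)) = 26.890880.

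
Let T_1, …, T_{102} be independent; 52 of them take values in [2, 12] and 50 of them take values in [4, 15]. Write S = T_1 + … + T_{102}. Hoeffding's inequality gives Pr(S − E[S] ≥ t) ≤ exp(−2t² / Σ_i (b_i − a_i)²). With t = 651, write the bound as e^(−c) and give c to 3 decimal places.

Σ(b_i − a_i)² = 52·10² + 50·11² = 11250.
c = 2t² / 11250 = 2·651² / 11250 = 75.3424.

75.342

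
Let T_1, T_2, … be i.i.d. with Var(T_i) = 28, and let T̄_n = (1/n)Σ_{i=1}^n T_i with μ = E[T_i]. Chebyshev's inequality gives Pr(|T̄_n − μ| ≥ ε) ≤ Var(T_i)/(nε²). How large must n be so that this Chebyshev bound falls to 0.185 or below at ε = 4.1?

10

Require 28/(n·4.1²) ≤ 0.185, i.e. n ≥ 28/(0.185·4.1²) = 9.004.
The smallest integer n is 10.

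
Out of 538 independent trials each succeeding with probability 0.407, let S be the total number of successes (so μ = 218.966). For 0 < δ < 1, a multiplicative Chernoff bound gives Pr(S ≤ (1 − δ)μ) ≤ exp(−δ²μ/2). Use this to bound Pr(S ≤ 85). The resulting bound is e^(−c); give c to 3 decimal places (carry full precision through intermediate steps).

Write 85 = (1 − δ)μ, so δ = 1 − 85/218.966 = 0.6118119…
Then the exponent is δ²μ/2 = (μ − 85)²/(2μ) = 40.980995.

40.981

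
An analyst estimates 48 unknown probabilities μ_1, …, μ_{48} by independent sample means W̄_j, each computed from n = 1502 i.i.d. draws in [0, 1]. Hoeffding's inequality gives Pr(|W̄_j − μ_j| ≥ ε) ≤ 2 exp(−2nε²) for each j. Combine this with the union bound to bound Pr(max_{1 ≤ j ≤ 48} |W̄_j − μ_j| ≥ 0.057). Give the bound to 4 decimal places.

0.0055

Per-experiment Hoeffding bound: 2·exp(−2·1502·0.057²) = 2·exp(−9.76000) = 0.00011543.
Union bound over 48 events: 48·0.00011543 = 0.00554.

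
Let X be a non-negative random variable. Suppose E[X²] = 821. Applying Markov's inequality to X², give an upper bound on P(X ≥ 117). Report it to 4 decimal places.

0.0600

Since X ≥ 0, the event {X ≥ 117} is the same as {X² ≥ 13689}.
Markov's inequality applied to X² gives P(X² ≥ 13689) ≤ E[X²]/13689 = 821/13689 = 0.0600.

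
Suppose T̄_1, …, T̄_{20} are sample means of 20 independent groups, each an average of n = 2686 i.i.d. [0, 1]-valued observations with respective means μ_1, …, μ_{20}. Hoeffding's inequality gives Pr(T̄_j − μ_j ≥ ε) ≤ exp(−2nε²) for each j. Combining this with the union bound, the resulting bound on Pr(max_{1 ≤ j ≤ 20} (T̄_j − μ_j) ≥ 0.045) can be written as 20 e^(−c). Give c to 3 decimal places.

10.878

Union bound over the 20 events: Pr(max_{1 ≤ j ≤ 20} (T̄_j − μ_j) ≥ 0.045) ≤ 20·exp(−2nε²) = 20 exp(−2·2686·0.045²).
So c = 2·2686·0.045² = 10.8783.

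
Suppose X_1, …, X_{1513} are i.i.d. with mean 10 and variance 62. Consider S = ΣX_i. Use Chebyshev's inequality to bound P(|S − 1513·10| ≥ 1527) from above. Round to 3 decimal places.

Var(S) = n·Var(X_i) = 1513·62 = 93806.
Chebyshev: P(|S − 1513·10| ≥ 1527) ≤ Var(S)/1527² = 93806/2331729 = 0.0402.

0.040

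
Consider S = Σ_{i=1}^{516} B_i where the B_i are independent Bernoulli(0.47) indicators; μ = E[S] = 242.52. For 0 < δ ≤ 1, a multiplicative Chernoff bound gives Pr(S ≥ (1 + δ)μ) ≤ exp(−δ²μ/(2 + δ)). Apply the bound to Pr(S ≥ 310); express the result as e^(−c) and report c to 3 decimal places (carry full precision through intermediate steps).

8.241

Write 310 = (1 + δ)μ, so δ = 310/242.52 − 1 = 0.2782451…
Then the exponent is δ²μ/(2 + δ) = (310 − μ)² / (μ·(2 + δ)) = 8.241422.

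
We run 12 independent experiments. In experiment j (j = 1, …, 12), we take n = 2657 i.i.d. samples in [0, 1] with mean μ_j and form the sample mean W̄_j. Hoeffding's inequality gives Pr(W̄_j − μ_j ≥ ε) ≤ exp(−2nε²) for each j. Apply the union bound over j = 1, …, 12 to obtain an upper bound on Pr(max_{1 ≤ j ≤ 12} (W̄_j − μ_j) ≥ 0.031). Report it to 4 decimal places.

Per-experiment Hoeffding bound: exp(−2·2657·0.031²) = exp(−5.10675) = 0.0060557.
Union bound over 12 events: 12·0.0060557 = 0.07267.

0.0727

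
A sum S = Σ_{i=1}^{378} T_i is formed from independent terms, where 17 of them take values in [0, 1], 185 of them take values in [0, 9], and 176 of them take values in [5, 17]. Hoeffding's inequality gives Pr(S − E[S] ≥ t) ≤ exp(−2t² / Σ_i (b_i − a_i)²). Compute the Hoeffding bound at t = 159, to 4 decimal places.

0.2856

Σ(b_i − a_i)² = 17·1² + 185·9² + 176·12² = 40346.
Exponent = 2·159² / 40346 = 1.25321.
Bound = exp(−1.25321) = 0.28559.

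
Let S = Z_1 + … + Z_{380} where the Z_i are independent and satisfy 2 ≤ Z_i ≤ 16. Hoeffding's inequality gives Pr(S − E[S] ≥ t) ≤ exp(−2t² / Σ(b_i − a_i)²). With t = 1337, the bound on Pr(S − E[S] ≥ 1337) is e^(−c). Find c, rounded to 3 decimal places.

48.001

Σ(b_i − a_i)² = 380·(14)² = 74480.
c = 2t²/74480 = 2·1337²/74480 = 48.0013.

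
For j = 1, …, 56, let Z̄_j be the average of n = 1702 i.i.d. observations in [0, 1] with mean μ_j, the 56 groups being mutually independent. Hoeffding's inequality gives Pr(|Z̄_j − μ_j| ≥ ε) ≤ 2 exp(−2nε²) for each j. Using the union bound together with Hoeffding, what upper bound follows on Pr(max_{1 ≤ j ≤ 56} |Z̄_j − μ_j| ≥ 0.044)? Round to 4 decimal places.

0.1539

Per-experiment Hoeffding bound: 2·exp(−2·1702·0.044²) = 2·exp(−6.59014) = 0.0027477.
Union bound over 56 events: 56·0.0027477 = 0.15387.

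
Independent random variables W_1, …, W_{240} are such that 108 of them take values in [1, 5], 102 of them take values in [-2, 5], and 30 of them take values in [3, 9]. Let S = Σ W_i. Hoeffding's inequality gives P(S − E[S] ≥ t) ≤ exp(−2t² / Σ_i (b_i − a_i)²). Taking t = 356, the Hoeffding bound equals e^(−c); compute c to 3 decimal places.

32.471

Σ(b_i − a_i)² = 108·4² + 102·7² + 30·6² = 7806.
c = 2t² / 7806 = 2·356² / 7806 = 32.4714.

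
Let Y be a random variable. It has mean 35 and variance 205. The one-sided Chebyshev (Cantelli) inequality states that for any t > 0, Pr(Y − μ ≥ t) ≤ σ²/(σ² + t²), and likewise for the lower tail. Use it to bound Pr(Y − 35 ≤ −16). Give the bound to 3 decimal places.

Here σ² = 205 and t = 16, so σ² + t² = 461.
Cantelli's bound: 205/461 = 0.4447.

0.445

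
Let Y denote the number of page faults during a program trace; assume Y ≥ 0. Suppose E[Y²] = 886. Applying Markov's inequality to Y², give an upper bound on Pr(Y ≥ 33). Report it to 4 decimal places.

Since Y ≥ 0, the event {Y ≥ 33} is the same as {Y² ≥ 1089}.
Markov's inequality applied to Y² gives Pr(Y² ≥ 1089) ≤ E[Y²]/1089 = 886/1089 = 0.8136.

0.8136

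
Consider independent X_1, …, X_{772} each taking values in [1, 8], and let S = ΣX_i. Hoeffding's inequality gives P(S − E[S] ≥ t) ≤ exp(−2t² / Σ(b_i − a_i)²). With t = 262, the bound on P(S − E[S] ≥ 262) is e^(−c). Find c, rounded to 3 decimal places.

Σ(b_i − a_i)² = 772·(7)² = 37828.
c = 2t²/37828 = 2·262²/37828 = 3.6293.

3.629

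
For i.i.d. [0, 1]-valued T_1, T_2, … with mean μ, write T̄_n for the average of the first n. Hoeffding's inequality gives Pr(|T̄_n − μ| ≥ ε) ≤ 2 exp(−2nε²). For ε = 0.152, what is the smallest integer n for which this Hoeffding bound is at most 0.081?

70

Require 2·exp(−2nε²) ≤ 0.081, i.e. 2nε² ≥ ln(2/0.081) = 3.206453.
So n ≥ 3.206453 / (2·0.152²) = 69.392.
The smallest integer n is 70.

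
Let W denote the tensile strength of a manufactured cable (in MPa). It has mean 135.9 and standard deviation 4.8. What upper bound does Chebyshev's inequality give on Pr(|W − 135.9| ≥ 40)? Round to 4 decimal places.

0.0144

Chebyshev: Pr(|W − μ| ≥ t) ≤ Var(W)/t².
Var(W) = σ² = 4.8² = 23.04.
Bound = 23.04 / 1600 = 0.0144.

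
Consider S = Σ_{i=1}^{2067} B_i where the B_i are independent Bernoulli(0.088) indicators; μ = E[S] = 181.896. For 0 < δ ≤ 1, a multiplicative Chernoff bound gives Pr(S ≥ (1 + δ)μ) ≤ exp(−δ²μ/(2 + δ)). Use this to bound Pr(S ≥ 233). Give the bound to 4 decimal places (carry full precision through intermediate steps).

Write 233 = (1 + δ)μ, so δ = 233/181.896 − 1 = 0.2809518…
Then the exponent is δ²μ/(2 + δ) = (233 − μ)² / (μ·(2 + δ)) = 6.294635.
Bound = exp(−6.294635) = 0.00185.

0.0018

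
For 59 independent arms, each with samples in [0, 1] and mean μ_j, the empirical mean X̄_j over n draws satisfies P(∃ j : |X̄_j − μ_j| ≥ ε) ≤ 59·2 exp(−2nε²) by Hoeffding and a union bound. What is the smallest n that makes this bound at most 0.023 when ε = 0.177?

Need 2·59·exp(−2nε²) ≤ 0.023, i.e. exp(−2nε²) ≤ 0.023/118.
So 2nε² ≥ ln(118/0.023) = 8.542946.
Hence n ≥ 8.542946/(2·0.177²) = 136.342.
The smallest integer n is 137.

137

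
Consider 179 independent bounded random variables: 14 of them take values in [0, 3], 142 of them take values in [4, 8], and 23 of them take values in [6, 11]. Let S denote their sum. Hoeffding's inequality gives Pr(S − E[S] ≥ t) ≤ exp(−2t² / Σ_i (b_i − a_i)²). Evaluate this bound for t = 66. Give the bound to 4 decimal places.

0.0534

Σ(b_i − a_i)² = 14·3² + 142·4² + 23·5² = 2973.
Exponent = 2·66² / 2973 = 2.93037.
Bound = exp(−2.93037) = 0.05338.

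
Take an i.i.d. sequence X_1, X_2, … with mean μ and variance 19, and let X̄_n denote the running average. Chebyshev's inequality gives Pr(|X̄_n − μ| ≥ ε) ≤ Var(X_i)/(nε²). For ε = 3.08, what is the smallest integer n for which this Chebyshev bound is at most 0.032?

63

Require 19/(n·3.08²) ≤ 0.032, i.e. n ≥ 19/(0.032·3.08²) = 62.590.
The smallest integer n is 63.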